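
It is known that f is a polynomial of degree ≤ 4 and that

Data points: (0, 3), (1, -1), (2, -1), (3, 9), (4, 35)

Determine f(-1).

Write f(t) = at^4 + bt³ + ct² + dt + e; the 5 given values yield a linear system in the 5 coefficients.
Solving, the leading coefficient vanishes, and f(t) = t³ - t² - 4t + 3.
Then f(-1) = 5.

5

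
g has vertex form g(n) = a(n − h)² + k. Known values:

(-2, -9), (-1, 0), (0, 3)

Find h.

First differences 9, 3; second difference -6 = 2a, so a = -3.
Expanding, the n-coefficient is −2ah = 6h; matching it to the data gives h = 0, and then k = 3.
So g(n) = -3(n + 0)² + 3.
Hence h = 0.

0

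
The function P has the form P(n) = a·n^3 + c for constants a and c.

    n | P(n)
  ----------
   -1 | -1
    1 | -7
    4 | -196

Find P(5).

From P(-1) = -1 and P(1) = -7: -1a + c = -1 and 1a + c = -7.
Subtracting: 2a = -6, so a = -3; then c = -1 − (-3)·(-1) = -4.
So P(n) = -3n³ − 4, and P(5) = -379.

-379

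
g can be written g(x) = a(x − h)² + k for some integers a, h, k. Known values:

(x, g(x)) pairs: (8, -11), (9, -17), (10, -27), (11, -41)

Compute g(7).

-9

First differences -6, -10, -14; second difference -4 = 2a, so a = -2.
Expanding, the x-coefficient is −2ah = 4h; matching it to the data gives h = 7, and then k = -9.
So g(x) = -2(x − 7)² − 9.
g(7) = -2·0² − 9 = -9.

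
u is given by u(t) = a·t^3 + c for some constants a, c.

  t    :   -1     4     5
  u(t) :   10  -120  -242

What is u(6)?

From u(-1) = 10 and u(4) = -120: -1a + c = 10 and 64a + c = -120.
Subtracting: 65a = -130, so a = -2; then c = 10 − (-2)·(-1) = 8.
So u(t) = -2t³ + 8, and u(6) = -424.

-424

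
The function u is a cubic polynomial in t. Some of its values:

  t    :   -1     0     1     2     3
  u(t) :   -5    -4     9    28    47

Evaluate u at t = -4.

124

Write u(t) = at³ + bt² + ct + d; the 5 given values yield a linear system in the 4 coefficients.
Solving, u(t) = -t³ + 6t² + 8t - 4.
Then u(-4) = 124.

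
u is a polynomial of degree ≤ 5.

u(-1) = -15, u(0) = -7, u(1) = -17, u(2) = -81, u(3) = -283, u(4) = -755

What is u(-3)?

First differences: 8, -10, -64, -202, -472. Second differences: -18, -54, -138, -270. Third differences: -36, -84, -132. Fourth differences: -48, -48.
Level-4 differences are constant, so u has degree 4.
Fitting a degree-4 polynomial gives u(k) = -2k^4 - 2k³ - 7k² + k - 7.
Then u(-3) = -181.

-181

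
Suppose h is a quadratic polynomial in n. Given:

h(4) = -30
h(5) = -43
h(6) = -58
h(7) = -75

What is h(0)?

First differences: -13, -15, -17. Second differences: -2, -2.
Level-2 differences are constant, so h has degree 2.
Fitting a degree-2 polynomial gives h(n) = -n² - 4n + 2.
The constant term is h(0) = 2.

2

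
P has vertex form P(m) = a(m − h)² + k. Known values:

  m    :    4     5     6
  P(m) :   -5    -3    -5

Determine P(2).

First differences 2, -2; second difference -4 = 2a, so a = -2.
Expanding, the m-coefficient is −2ah = 4h; matching it to the data gives h = 5, and then k = -3.
So P(m) = -2(m − 5)² − 3.
P(2) = -2·(-3)² − 3 = -21.

-21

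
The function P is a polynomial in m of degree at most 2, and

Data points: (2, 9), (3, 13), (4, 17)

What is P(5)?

21

First differences: 4, 4.
Level-1 differences are constant, so P has degree 1.
Extending the table by one column gives the next first difference 4, so P(5) = 17 + 4 = 21.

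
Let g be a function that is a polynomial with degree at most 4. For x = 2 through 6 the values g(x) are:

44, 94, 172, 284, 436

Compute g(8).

Write g(x) = ax^4 + bx³ + cx² + dx + e; the 5 given values yield a linear system in the 5 coefficients.
Solving, the leading coefficient vanishes, and g(x) = x³ + 5x² + 6x + 4.
Then g(8) = 884.

884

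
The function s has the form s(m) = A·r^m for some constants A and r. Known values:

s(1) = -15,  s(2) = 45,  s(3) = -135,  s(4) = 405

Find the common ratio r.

Consecutive ratio: 45/(-15) = -3, and -135/45 = -3, so r = -3.
Then A·(-3)^1 = -15 gives A = 5, and s(m) = 5·(-3)^m.

-3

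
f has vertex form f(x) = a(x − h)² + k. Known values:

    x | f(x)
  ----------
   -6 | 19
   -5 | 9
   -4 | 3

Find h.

-3

First differences -10, -6; second difference 4 = 2a, so a = 2.
Expanding, the x-coefficient is −2ah = -4h; matching it to the data gives h = -3, and then k = 1.
So f(x) = 2(x + 3)² + 1.
Hence h = -3.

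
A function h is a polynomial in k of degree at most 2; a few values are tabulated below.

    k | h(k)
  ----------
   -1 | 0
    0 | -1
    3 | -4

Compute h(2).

-3

Write h(k) = ak² + bk + c; the 3 given values yield a linear system in the 3 coefficients.
Solving, the leading coefficient vanishes, and h(k) = -k - 1.
Then h(2) = -3.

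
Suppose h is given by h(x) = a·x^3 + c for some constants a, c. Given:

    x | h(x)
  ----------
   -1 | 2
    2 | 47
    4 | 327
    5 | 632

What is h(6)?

1087

From h(-1) = 2 and h(2) = 47: -1a + c = 2 and 8a + c = 47.
Subtracting: 9a = 45, so a = 5; then c = 2 − 5·(-1) = 7.
So h(x) = 5x³ + 7, and h(6) = 1087.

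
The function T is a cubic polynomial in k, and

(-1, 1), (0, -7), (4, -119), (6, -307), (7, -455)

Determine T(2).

-35

Write T(k) = ak³ + bk² + ck + d; the 5 given values yield a linear system in the 4 coefficients.
Solving, T(k) = -k³ - k² - 8k - 7.
Then T(2) = -35.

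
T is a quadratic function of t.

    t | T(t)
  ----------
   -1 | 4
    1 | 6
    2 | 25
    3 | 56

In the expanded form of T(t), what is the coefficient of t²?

Write T(t) = at² + bt + c; the 4 given values yield a linear system in the 3 coefficients.
Solving, T(t) = 6t² + t - 1.
The coefficient of t² is 6.

6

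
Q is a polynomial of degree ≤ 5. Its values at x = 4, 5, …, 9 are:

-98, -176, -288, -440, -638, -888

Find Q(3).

-48

First differences: -78, -112, -152, -198, -250. Second differences: -34, -40, -46, -52. Third differences: -6, -6, -6.
Level-3 differences are constant, so Q has degree 3.
Fitting a degree-3 polynomial gives Q(x) = -x³ - 2x² + x - 6.
Then Q(3) = -48.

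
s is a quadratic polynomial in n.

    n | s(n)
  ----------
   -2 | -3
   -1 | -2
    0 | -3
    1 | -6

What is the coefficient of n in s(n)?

First differences: 1, -1, -3. Second differences: -2, -2.
Level-2 differences are constant, so s has degree 2.
Fitting a degree-2 polynomial gives s(n) = -n² - 2n - 3.
The coefficient of n is -2.

-2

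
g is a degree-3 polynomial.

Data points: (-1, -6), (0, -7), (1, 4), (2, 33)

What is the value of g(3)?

Write g(t) = at³ + bt² + ct + d; the 4 given values yield a linear system in the 4 coefficients.
Solving, g(t) = t³ + 6t² + 4t - 7.
Then g(3) = 86.

86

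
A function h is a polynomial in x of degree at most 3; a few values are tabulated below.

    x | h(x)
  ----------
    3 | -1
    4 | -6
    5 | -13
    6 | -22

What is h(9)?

Write h(x) = ax³ + bx² + cx + d; the 4 given values yield a linear system in the 4 coefficients.
Solving, the leading coefficient vanishes, and h(x) = -x² + 2x + 2.
Then h(9) = -61.

-61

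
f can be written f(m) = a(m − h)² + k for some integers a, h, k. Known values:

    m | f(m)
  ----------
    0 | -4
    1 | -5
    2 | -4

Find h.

First differences -1, 1; second difference 2 = 2a, so a = 1.
Expanding, the m-coefficient is −2ah = -2h; matching it to the data gives h = 1, and then k = -5.
So f(m) = 1(m − 1)² − 5.
Hence h = 1.

1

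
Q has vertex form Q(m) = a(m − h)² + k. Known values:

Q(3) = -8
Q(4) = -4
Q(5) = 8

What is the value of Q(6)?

28

First differences 4, 12; second difference 8 = 2a, so a = 4.
Expanding, the m-coefficient is −2ah = -8h; matching it to the data gives h = 3, and then k = -8.
So Q(m) = 4(m − 3)² − 8.
Q(6) = 4·3² − 8 = 28.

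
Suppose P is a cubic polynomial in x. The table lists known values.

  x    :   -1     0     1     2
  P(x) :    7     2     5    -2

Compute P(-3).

Write P(x) = ax³ + bx² + cx + d; the 4 given values yield a linear system in the 4 coefficients.
Solving, P(x) = -3x³ + 4x² + 2x + 2.
Then P(-3) = 113.

113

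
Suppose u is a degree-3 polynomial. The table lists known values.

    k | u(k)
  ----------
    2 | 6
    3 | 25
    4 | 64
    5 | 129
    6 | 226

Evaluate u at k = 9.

769

Write u(k) = ak³ + bk² + ck + d; the 5 given values yield a linear system in the 4 coefficients.
Solving, u(k) = k³ + k² - 5k + 4.
Then u(9) = 769.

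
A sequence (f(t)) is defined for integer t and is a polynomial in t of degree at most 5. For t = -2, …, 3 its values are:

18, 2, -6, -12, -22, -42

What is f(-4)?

First differences: -16, -8, -6, -10, -20. Second differences: 8, 2, -4, -10. Third differences: -6, -6, -6.
Level-3 differences are constant, so f has degree 3.
Fitting a degree-3 polynomial gives f(t) = -t³ + t² - 6t - 6.
Then f(-4) = 98.

98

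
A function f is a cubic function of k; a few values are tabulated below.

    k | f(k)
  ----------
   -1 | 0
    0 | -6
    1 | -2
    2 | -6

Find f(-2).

Write f(k) = ak³ + bk² + ck + d; the 4 given values yield a linear system in the 4 coefficients.
Solving, f(k) = -3k³ + 5k² + 2k - 6.
Then f(-2) = 34.

34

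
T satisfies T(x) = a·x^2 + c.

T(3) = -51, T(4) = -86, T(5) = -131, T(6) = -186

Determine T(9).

From T(3) = -51 and T(4) = -86: 9a + c = -51 and 16a + c = -86.
Subtracting: 7a = -35, so a = -5; then c = -51 − (-5)·9 = -6.
So T(x) = -5x² − 6, and T(9) = -411.

-411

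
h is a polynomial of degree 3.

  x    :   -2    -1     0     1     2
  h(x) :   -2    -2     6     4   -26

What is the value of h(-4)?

First differences: 0, 8, -2, -30. Second differences: 8, -10, -28. Third differences: -18, -18.
Level-3 differences are constant, so h has degree 3.
Fitting a degree-3 polynomial gives h(x) = -3x³ - 5x² + 6x + 6.
Then h(-4) = 94.

94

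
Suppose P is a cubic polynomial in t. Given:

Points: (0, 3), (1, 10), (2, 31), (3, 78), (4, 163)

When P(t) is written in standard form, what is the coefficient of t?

Write P(t) = at³ + bt² + ct + d; the 5 given values yield a linear system in the 4 coefficients.
Solving, P(t) = 2t³ + t² + 4t + 3.
The coefficient of t is 4.

4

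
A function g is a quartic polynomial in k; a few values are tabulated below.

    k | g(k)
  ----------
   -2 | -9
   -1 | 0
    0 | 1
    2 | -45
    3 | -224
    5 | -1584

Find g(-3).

-80

Write g(k) = ak^4 + bk³ + ck² + dk + e; the 6 given values yield a linear system in the 5 coefficients.
Solving, g(k) = -2k^4 - 3k³ + k² + 3k + 1.
Then g(-3) = -80.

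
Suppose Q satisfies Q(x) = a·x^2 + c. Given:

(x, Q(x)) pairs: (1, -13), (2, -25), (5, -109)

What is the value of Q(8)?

From Q(1) = -13 and Q(2) = -25: 1a + c = -13 and 4a + c = -25.
Subtracting: 3a = -12, so a = -4; then c = -13 − (-4)·1 = -9.
So Q(x) = -4x² − 9, and Q(8) = -265.

-265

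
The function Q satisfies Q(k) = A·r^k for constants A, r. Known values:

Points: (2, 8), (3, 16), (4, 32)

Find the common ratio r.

Consecutive ratio: 16/8 = 2, and 32/16 = 2, so r = 2.
Then A·2^2 = 8 gives A = 2, and Q(k) = 2·2^k.

2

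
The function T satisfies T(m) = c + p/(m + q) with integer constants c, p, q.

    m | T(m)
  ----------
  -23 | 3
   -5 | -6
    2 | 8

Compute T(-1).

14

(T(m) − c)(m + q) = p for each data point; the three points give a linear system in c and q, then p follows.
Solving: c = 4, q = 3, p = 20, so T(m) = 4 + 20/(m + 3).
Then T(-1) = 4 + 20/2 = 14.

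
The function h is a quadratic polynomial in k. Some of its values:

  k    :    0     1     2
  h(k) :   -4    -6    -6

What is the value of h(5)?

6

Write h(k) = ak² + bk + c; the 3 given values yield a linear system in the 3 coefficients.
Solving, h(k) = k² - 3k - 4.
Then h(5) = 6.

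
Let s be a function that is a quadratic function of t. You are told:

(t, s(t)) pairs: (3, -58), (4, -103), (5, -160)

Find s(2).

Write s(t) = at² + bt + c; the 3 given values yield a linear system in the 3 coefficients.
Solving, s(t) = -6t² - 3t + 5.
Then s(2) = -25.

-25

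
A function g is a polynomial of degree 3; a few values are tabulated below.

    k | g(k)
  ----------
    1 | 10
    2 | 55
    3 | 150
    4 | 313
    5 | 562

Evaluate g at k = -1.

First differences: 45, 95, 163, 249. Second differences: 50, 68, 86. Third differences: 18, 18.
Level-3 differences are constant, so g has degree 3.
Fitting a degree-3 polynomial gives g(k) = 3k³ + 7k² + 3k - 3.
Then g(-1) = -2.

-2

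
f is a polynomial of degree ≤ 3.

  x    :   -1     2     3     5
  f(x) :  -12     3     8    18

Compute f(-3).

Write f(x) = ax³ + bx² + cx + d; the 4 given values yield a linear system in the 4 coefficients.
Solving, the top 2 coefficients vanish, and f(x) = 5x - 7.
Then f(-3) = -22.

-22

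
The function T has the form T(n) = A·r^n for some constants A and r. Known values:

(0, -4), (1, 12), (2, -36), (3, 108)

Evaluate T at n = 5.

972

Consecutive ratio: 12/(-4) = -3, and -36/12 = -3, so r = -3.
Then A·(-3)^0 = -4 gives A = -4, and T(n) = -4·(-3)^n.
T(5) = -4·(-3)^5 = 972.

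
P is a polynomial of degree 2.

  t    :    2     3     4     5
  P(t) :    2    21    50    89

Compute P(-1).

5

First differences: 19, 29, 39. Second differences: 10, 10.
Level-2 differences are constant, so P has degree 2.
Fitting a degree-2 polynomial gives P(t) = 5t² - 6t - 6.
Then P(-1) = 5.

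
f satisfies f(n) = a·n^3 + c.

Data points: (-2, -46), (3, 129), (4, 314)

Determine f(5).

From f(-2) = -46 and f(3) = 129: -8a + c = -46 and 27a + c = 129.
Subtracting: 35a = 175, so a = 5; then c = -46 − 5·(-8) = -6.
So f(n) = 5n³ − 6, and f(5) = 619.

619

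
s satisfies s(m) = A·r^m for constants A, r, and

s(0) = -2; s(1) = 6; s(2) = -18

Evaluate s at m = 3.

54

Consecutive ratio: 6/(-2) = -3, and -18/6 = -3, so r = -3.
Then A·(-3)^0 = -2 gives A = -2, and s(m) = -2·(-3)^m.
s(3) = -2·(-3)^3 = 54.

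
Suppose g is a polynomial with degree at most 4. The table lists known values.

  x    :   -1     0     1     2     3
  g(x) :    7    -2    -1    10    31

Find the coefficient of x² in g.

5

First differences: -9, 1, 11, 21. Second differences: 10, 10, 10.
Level-2 differences are constant, so g has degree 2.
Fitting a degree-2 polynomial gives g(x) = 5x² - 4x - 2.
The coefficient of x² is 5.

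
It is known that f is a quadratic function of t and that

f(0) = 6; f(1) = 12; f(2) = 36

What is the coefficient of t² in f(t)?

9

Write f(t) = at² + bt + c; the 3 given values yield a linear system in the 3 coefficients.
Solving, f(t) = 9t² - 3t + 6.
The coefficient of t² is 9.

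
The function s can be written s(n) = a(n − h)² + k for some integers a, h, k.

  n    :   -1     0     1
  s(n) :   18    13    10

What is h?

2

First differences -5, -3; second difference 2 = 2a, so a = 1.
Expanding, the n-coefficient is −2ah = -2h; matching it to the data gives h = 2, and then k = 9.
So s(n) = 1(n − 2)² + 9.
Hence h = 2.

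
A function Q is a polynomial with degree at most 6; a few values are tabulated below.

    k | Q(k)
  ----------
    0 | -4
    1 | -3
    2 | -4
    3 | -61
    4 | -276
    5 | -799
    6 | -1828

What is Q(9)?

-10651

First differences: 1, -1, -57, -215, -523, -1029. Second differences: -2, -56, -158, -308, -506. Third differences: -54, -102, -150, -198. Fourth differences: -48, -48, -48.
Level-4 differences are constant, so Q has degree 4.
Fitting a degree-4 polynomial gives Q(k) = -2k^4 + 3k³ + 4k² - 4k - 4.
Then Q(9) = -10651.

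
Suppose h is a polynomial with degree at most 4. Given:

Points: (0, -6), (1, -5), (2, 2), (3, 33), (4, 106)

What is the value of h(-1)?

-19

Write h(x) = ax^4 + bx³ + cx² + dx + e; the 5 given values yield a linear system in the 5 coefficients.
Solving, the leading coefficient vanishes, and h(x) = 3x³ - 6x² + 4x - 6.
Then h(-1) = -19.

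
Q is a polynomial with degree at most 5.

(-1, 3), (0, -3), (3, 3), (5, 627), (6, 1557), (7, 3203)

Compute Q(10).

15557

Write Q(k) = ak^5 + bk^4 + ck³ + dk² + ek + p; the 6 given values yield a linear system in the 6 coefficients.
Solving, the leading coefficient vanishes, and Q(k) = 2k^4 - 4k³ - 4k² - 4k - 3.
Then Q(10) = 15557.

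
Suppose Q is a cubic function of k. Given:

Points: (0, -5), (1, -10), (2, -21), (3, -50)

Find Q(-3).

Write Q(k) = ak³ + bk² + ck + d; the 4 given values yield a linear system in the 4 coefficients.
Solving, Q(k) = -2k³ + 3k² - 6k - 5.
Then Q(-3) = 94.

94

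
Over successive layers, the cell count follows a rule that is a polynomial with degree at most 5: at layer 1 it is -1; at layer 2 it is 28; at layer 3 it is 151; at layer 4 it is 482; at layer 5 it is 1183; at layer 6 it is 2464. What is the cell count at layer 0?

-2

Write the value at m as u(m).
Write u(m) = am^5 + bm^4 + cm³ + dm² + em + p; the 6 given values yield a linear system in the 6 coefficients.
Solving, the leading coefficient vanishes, and u(m) = 2m^4 - m³ + 3m² - 3m - 2.
Then u(0) = -2.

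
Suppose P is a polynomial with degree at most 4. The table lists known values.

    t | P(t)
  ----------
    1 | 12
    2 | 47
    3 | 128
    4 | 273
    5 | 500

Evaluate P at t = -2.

3

First differences: 35, 81, 145, 227. Second differences: 46, 64, 82. Third differences: 18, 18.
Level-3 differences are constant, so P has degree 3.
Fitting a degree-3 polynomial gives P(t) = 3t³ + 5t² - t + 5.
Then P(-2) = 3.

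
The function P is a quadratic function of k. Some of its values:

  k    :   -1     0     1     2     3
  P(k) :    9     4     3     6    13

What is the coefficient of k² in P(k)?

First differences: -5, -1, 3, 7. Second differences: 4, 4, 4.
Level-2 differences are constant, so P has degree 2.
Fitting a degree-2 polynomial gives P(k) = 2k² - 3k + 4.
The coefficient of k² is 2.

2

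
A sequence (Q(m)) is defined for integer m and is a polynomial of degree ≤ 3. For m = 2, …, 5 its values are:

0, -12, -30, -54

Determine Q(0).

6

First differences: -12, -18, -24. Second differences: -6, -6.
Level-2 differences are constant, so Q has degree 2.
Fitting a degree-2 polynomial gives Q(m) = -3m² + 3m + 6.
Then Q(0) = 6.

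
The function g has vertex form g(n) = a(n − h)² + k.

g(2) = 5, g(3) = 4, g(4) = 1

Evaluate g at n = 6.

First differences -1, -3; second difference -2 = 2a, so a = -1.
Expanding, the n-coefficient is −2ah = 2h; matching it to the data gives h = 2, and then k = 5.
So g(n) = -1(n − 2)² + 5.
g(6) = -1·4² + 5 = -11.

-11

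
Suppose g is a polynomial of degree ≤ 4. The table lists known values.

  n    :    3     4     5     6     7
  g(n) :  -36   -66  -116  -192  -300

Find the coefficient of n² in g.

Write g(n) = an^4 + bn³ + cn² + dn + e; the 5 given values yield a linear system in the 5 coefficients.
Solving, the leading coefficient vanishes, and g(n) = -n³ + 2n² - 7n - 6.
The coefficient of n² is 2.

2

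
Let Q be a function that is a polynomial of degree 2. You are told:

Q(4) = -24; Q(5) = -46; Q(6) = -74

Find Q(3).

Write Q(n) = an² + bn + c; the 3 given values yield a linear system in the 3 coefficients.
Solving, Q(n) = -3n² + 5n + 4.
Then Q(3) = -8.

-8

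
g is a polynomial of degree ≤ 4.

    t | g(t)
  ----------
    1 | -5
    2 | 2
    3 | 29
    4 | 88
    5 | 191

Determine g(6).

First differences: 7, 27, 59, 103. Second differences: 20, 32, 44. Third differences: 12, 12.
Level-3 differences are constant, so g has degree 3.
Fitting a degree-3 polynomial gives g(t) = 2t³ - 2t² - t - 4.
Then g(6) = 350.

350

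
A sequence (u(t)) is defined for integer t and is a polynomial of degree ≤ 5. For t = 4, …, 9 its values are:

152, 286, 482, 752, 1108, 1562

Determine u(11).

2812

First differences: 134, 196, 270, 356, 454. Second differences: 62, 74, 86, 98. Third differences: 12, 12, 12.
Level-3 differences are constant, so u has degree 3.
Fitting a degree-3 polynomial gives u(t) = 2t³ + t² + 3t - 4.
Then u(11) = 2812.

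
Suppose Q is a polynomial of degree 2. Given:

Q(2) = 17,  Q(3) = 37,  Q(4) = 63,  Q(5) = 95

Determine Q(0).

Write Q(k) = ak² + bk + c; the 4 given values yield a linear system in the 3 coefficients.
Solving, Q(k) = 3k² + 5k - 5.
Then Q(0) = -5.

-5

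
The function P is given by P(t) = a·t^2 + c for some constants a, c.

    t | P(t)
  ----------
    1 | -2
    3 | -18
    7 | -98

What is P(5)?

From P(1) = -2 and P(3) = -18: 1a + c = -2 and 9a + c = -18.
Subtracting: 8a = -16, so a = -2; then c = -2 − (-2)·1 = 0.
So P(t) = -2t² + 0, and P(5) = -50.

-50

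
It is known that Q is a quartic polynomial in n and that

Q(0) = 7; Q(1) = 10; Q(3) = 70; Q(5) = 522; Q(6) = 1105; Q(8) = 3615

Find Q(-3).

Write Q(n) = an^4 + bn³ + cn² + dn + e; the 6 given values yield a linear system in the 5 coefficients.
Solving, Q(n) = n^4 - n³ + 3n + 7.
Then Q(-3) = 106.

106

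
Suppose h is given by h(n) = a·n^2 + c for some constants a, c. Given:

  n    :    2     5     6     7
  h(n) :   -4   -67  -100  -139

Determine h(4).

From h(2) = -4 and h(5) = -67: 4a + c = -4 and 25a + c = -67.
Subtracting: 21a = -63, so a = -3; then c = -4 − (-3)·4 = 8.
So h(n) = -3n² + 8, and h(4) = -40.

-40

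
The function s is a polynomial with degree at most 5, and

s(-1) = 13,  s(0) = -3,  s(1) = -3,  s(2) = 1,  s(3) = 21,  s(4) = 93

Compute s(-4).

First differences: -16, 0, 4, 20, 72. Second differences: 16, 4, 16, 52. Third differences: -12, 12, 36. Fourth differences: 24, 24.
Level-4 differences are constant, so s has degree 4.
Fitting a degree-4 polynomial gives s(m) = m^4 - 4m³ + 7m² - 4m - 3.
Then s(-4) = 637.

637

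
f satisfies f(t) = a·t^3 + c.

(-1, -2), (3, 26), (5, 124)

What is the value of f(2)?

7

From f(-1) = -2 and f(3) = 26: -1a + c = -2 and 27a + c = 26.
Subtracting: 28a = 28, so a = 1; then c = -2 − 1·(-1) = -1.
So f(t) = 1t³ − 1, and f(2) = 7.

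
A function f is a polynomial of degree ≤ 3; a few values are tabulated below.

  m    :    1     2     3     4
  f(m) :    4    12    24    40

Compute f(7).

First differences: 8, 12, 16. Second differences: 4, 4.
Level-2 differences are constant, so f has degree 2.
Fitting a degree-2 polynomial gives f(m) = 2m² + 2m.
Then f(7) = 112.

112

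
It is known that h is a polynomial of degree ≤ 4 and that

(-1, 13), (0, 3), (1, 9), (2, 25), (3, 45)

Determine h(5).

73

First differences: -10, 6, 16, 20. Second differences: 16, 10, 4. Third differences: -6, -6.
Level-3 differences are constant, so h has degree 3.
Fitting a degree-3 polynomial gives h(m) = -m³ + 8m² - m + 3.
Then h(5) = 73.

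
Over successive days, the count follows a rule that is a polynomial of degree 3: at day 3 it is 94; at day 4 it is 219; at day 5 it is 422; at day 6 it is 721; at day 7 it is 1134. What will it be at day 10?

Write the value at x as f(x).
Write f(x) = ax³ + bx² + cx + d; the 5 given values yield a linear system in the 4 coefficients.
Solving, f(x) = 3x³ + 3x² - 7x + 7.
Then f(10) = 3237.

3237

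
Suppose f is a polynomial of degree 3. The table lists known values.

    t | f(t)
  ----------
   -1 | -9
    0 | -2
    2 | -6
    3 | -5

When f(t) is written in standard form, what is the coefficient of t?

Write f(t) = at³ + bt² + ct + d; the 4 given values yield a linear system in the 4 coefficients.
Solving, f(t) = t³ - 4t² + 2t - 2.
The coefficient of t is 2.

2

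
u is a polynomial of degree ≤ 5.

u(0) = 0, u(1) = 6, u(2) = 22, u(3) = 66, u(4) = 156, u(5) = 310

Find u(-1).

-14

First differences: 6, 16, 44, 90, 154. Second differences: 10, 28, 46, 64. Third differences: 18, 18, 18.
Level-3 differences are constant, so u has degree 3.
Fitting a degree-3 polynomial gives u(n) = 3n³ - 4n² + 7n.
Then u(-1) = -14.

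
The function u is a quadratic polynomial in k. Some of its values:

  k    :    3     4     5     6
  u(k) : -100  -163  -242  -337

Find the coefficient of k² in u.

-8

Write u(k) = ak² + bk + c; the 4 given values yield a linear system in the 3 coefficients.
Solving, u(k) = -8k² - 7k - 7.
The coefficient of k² is -8.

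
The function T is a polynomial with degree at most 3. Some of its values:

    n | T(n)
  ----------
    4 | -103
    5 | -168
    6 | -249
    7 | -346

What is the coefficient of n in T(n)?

7

First differences: -65, -81, -97. Second differences: -16, -16.
Level-2 differences are constant, so T has degree 2.
Fitting a degree-2 polynomial gives T(n) = -8n² + 7n - 3.
The coefficient of n is 7.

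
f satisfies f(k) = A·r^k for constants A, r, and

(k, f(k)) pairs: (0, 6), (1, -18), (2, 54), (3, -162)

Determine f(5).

-1458

Consecutive ratio: -18/6 = -3, and 54/(-18) = -3, so r = -3.
Then A·(-3)^0 = 6 gives A = 6, and f(k) = 6·(-3)^k.
f(5) = 6·(-3)^5 = -1458.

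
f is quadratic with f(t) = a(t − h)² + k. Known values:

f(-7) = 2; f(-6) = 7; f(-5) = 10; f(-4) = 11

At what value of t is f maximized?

-4

First differences 5, 3, 1; second difference -2 = 2a, so a = -1.
Expanding, the t-coefficient is −2ah = 2h; matching it to the data gives h = -4, and then k = 11.
So f(t) = -1(t + 4)² + 11.
Hence h = -4.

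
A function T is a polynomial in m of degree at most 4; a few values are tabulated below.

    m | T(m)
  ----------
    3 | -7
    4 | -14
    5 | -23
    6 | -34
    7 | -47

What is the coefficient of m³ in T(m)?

0

Write T(m) = am^4 + bm³ + cm² + dm + e; the 5 given values yield a linear system in the 5 coefficients.
Solving, the top 2 coefficients vanish, and T(m) = -m² + 2.
The coefficient of m³ is 0.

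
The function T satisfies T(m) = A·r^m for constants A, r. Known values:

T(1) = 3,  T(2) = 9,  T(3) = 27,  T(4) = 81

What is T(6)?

Consecutive ratio: 9/3 = 3, and 27/9 = 3, so r = 3.
Then A·3^1 = 3 gives A = 1, and T(m) = 1·3^m.
T(6) = 1·3^6 = 729.

729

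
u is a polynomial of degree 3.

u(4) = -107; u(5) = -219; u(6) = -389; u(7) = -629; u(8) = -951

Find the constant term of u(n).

First differences: -112, -170, -240, -322. Second differences: -58, -70, -82. Third differences: -12, -12.
Level-3 differences are constant, so u has degree 3.
Fitting a degree-3 polynomial gives u(n) = -2n³ + n² + n + 1.
The constant term is u(0) = 1.

1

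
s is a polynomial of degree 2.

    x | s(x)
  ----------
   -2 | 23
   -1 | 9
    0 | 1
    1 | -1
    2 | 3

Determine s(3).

13

First differences: -14, -8, -2, 4. Second differences: 6, 6, 6.
Level-2 differences are constant, so s has degree 2.
Fitting a degree-2 polynomial gives s(x) = 3x² - 5x + 1.
Then s(3) = 13.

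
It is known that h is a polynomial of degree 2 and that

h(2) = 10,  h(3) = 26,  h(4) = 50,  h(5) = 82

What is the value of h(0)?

First differences: 16, 24, 32. Second differences: 8, 8.
Level-2 differences are constant, so h has degree 2.
Fitting a degree-2 polynomial gives h(m) = 4m² - 4m + 2.
Then h(0) = 2.

2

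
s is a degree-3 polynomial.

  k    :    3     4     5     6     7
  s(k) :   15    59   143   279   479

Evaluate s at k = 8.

755

First differences: 44, 84, 136, 200. Second differences: 40, 52, 64. Third differences: 12, 12.
Level-3 differences are constant, so s has degree 3.
Fitting a degree-3 polynomial gives s(k) = 2k³ - 4k² - 2k + 3.
Then s(8) = 755.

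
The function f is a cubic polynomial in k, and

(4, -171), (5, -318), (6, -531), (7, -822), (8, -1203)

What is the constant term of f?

First differences: -147, -213, -291, -381. Second differences: -66, -78, -90. Third differences: -12, -12.
Level-3 differences are constant, so f has degree 3.
Fitting a degree-3 polynomial gives f(k) = -2k³ - 3k² + 2k - 3.
The constant term is f(0) = -3.

-3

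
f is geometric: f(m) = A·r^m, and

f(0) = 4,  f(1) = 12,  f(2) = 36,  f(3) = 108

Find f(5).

Consecutive ratio: 12/4 = 3, and 36/12 = 3, so r = 3.
Then A·3^0 = 4 gives A = 4, and f(m) = 4·3^m.
f(5) = 4·3^5 = 972.

972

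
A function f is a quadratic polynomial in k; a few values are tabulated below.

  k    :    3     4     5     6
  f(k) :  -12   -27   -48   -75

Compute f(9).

First differences: -15, -21, -27. Second differences: -6, -6.
Level-2 differences are constant, so f has degree 2.
Fitting a degree-2 polynomial gives f(k) = -3k² + 6k - 3.
Then f(9) = -192.

-192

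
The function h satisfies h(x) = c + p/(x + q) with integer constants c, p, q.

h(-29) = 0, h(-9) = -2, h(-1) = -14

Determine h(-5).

-4

(h(x) − c)(x + q) = p for each data point; the three points give a linear system in c and q, then p follows.
Solving: c = 1, q = -1, p = 30, so h(x) = 1 + 30/(x − 1).
Then h(-5) = 1 + 30/(-6) = -4.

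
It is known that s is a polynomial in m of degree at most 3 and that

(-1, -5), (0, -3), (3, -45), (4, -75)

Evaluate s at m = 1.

-9

Write s(m) = am³ + bm² + cm + d; the 4 given values yield a linear system in the 4 coefficients.
Solving, the leading coefficient vanishes, and s(m) = -4m² - 2m - 3.
Then s(1) = -9.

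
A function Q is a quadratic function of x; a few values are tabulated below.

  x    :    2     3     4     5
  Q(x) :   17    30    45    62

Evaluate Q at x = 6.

81

Write Q(x) = ax² + bx + c; the 4 given values yield a linear system in the 3 coefficients.
Solving, Q(x) = x² + 8x - 3.
Then Q(6) = 81.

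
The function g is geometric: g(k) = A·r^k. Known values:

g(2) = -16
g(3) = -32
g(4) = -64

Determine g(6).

-256

Consecutive ratio: -32/(-16) = 2, and -64/(-32) = 2, so r = 2.
Then A·2^2 = -16 gives A = -4, and g(k) = -4·2^k.
g(6) = -4·2^6 = -256.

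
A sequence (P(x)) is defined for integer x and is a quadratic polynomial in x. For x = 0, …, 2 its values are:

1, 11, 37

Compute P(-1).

Write P(x) = ax² + bx + c; the 3 given values yield a linear system in the 3 coefficients.
Solving, P(x) = 8x² + 2x + 1.
Then P(-1) = 7.

7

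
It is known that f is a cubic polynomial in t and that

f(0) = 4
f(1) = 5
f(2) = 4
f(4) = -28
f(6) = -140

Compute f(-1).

7

Write f(t) = at³ + bt² + ct + d; the 5 given values yield a linear system in the 4 coefficients.
Solving, f(t) = -t³ + 2t² + 4.
Then f(-1) = 7.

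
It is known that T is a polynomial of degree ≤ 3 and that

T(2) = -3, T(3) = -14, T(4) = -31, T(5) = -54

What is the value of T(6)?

First differences: -11, -17, -23. Second differences: -6, -6.
Level-2 differences are constant, so T has degree 2.
Fitting a degree-2 polynomial gives T(k) = -3k² + 4k + 1.
Then T(6) = -83.

-83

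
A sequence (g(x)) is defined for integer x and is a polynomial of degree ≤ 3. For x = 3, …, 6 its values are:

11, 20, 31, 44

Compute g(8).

76

Write g(x) = ax³ + bx² + cx + d; the 4 given values yield a linear system in the 4 coefficients.
Solving, the leading coefficient vanishes, and g(x) = x² + 2x - 4.
Then g(8) = 76.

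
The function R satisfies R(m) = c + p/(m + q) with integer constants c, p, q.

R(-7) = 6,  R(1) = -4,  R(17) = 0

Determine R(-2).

(R(m) − c)(m + q) = p for each data point; the three points give a linear system in c and q, then p follows.
Solving: c = 1, q = 3, p = -20, so R(m) = 1 − 20/(m + 3).
Then R(-2) = 1 − 20/1 = -19.

-19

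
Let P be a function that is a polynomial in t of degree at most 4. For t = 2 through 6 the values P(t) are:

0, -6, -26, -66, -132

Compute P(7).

Write P(t) = at^4 + bt³ + ct² + dt + e; the 5 given values yield a linear system in the 5 coefficients.
Solving, the leading coefficient vanishes, and P(t) = -t³ + 2t² + 3t - 6.
Then P(7) = -230.

-230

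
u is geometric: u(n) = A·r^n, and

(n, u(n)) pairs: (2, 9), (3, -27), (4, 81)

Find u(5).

-243

Consecutive ratio: -27/9 = -3, and 81/(-27) = -3, so r = -3.
Then A·(-3)^2 = 9 gives A = 1, and u(n) = 1·(-3)^n.
u(5) = 1·(-3)^5 = -243.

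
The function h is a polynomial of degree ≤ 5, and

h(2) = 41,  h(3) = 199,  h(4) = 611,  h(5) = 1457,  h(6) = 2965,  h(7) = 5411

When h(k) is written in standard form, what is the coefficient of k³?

2

First differences: 158, 412, 846, 1508, 2446. Second differences: 254, 434, 662, 938. Third differences: 180, 228, 276. Fourth differences: 48, 48.
Level-4 differences are constant, so h has degree 4.
Fitting a degree-4 polynomial gives h(k) = 2k^4 + 2k³ - k² - 5k + 7.
The coefficient of k³ is 2.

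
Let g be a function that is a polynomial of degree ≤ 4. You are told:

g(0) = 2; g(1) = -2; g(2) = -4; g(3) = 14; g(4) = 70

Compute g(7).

First differences: -4, -2, 18, 56. Second differences: 2, 20, 38. Third differences: 18, 18.
Level-3 differences are constant, so g has degree 3.
Fitting a degree-3 polynomial gives g(m) = 3m³ - 8m² + m + 2.
Then g(7) = 646.

646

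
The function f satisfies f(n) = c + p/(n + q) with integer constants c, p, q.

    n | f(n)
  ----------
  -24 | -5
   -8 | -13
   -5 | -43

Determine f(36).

-2

(f(n) − c)(n + q) = p for each data point; the three points give a linear system in c and q, then p follows.
Solving: c = -3, q = 4, p = 40, so f(n) = -3 + 40/(n + 4).
Then f(36) = -3 + 40/40 = -2.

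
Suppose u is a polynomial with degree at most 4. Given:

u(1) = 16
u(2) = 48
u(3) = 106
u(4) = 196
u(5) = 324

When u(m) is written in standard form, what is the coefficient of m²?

7

Write u(m) = am^4 + bm³ + cm² + dm + e; the 5 given values yield a linear system in the 5 coefficients.
Solving, the leading coefficient vanishes, and u(m) = m³ + 7m² + 4m + 4.
The coefficient of m² is 7.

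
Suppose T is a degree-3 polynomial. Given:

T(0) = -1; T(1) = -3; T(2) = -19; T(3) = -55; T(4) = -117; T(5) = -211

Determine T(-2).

-15

First differences: -2, -16, -36, -62, -94. Second differences: -14, -20, -26, -32. Third differences: -6, -6, -6.
Level-3 differences are constant, so T has degree 3.
Fitting a degree-3 polynomial gives T(t) = -t³ - 4t² + 3t - 1.
Then T(-2) = -15.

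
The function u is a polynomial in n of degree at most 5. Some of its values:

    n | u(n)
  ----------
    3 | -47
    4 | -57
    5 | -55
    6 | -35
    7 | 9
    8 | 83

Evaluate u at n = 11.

First differences: -10, 2, 20, 44, 74. Second differences: 12, 18, 24, 30. Third differences: 6, 6, 6.
Level-3 differences are constant, so u has degree 3.
Fitting a degree-3 polynomial gives u(n) = n³ - 6n² - 5n - 5.
Then u(11) = 545.

545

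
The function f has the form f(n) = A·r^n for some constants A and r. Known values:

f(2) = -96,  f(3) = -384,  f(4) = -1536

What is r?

Consecutive ratio: -384/(-96) = 4, and -1536/(-384) = 4, so r = 4.
Then A·4^2 = -96 gives A = -6, and f(n) = -6·4^n.

4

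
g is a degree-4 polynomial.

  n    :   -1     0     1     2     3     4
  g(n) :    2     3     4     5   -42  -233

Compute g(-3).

First differences: 1, 1, 1, -47, -191. Second differences: 0, 0, -48, -144. Third differences: 0, -48, -96. Fourth differences: -48, -48.
Level-4 differences are constant, so g has degree 4.
Fitting a degree-4 polynomial gives g(n) = -2n^4 + 4n³ + 2n² - 3n + 3.
Then g(-3) = -240.

-240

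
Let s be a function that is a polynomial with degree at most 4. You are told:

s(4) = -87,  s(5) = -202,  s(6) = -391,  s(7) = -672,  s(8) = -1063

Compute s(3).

-28

Write s(k) = ak^4 + bk³ + ck² + dk + e; the 5 given values yield a linear system in the 5 coefficients.
Solving, the leading coefficient vanishes, and s(k) = -3k³ + 8k² - 4k - 7.
Then s(3) = -28.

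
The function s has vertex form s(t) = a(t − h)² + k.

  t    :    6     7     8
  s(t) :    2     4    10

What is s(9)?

20

First differences 2, 6; second difference 4 = 2a, so a = 2.
Expanding, the t-coefficient is −2ah = -4h; matching it to the data gives h = 6, and then k = 2.
So s(t) = 2(t − 6)² + 2.
s(9) = 2·3² + 2 = 20.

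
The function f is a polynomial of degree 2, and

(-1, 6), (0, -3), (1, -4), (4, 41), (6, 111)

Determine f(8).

213

Write f(x) = ax² + bx + c; the 5 given values yield a linear system in the 3 coefficients.
Solving, f(x) = 4x² - 5x - 3.
Then f(8) = 213.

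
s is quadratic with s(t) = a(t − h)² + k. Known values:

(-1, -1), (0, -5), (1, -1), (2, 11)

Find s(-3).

First differences -4, 4, 12; second difference 8 = 2a, so a = 4.
Expanding, the t-coefficient is −2ah = -8h; matching it to the data gives h = 0, and then k = -5.
So s(t) = 4(t + 0)² − 5.
s(-3) = 4·(-3)² − 5 = 31.

31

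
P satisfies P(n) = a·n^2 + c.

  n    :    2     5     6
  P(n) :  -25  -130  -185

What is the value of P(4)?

-85

From P(2) = -25 and P(5) = -130: 4a + c = -25 and 25a + c = -130.
Subtracting: 21a = -105, so a = -5; then c = -25 − (-5)·4 = -5.
So P(n) = -5n² − 5, and P(4) = -85.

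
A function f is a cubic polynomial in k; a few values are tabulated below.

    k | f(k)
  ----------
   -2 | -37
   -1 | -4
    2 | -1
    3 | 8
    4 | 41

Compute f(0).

Write f(k) = ak³ + bk² + ck + d; the 5 given values yield a linear system in the 4 coefficients.
Solving, f(k) = 2k³ - 6k² + k + 5.
Then f(0) = 5.

5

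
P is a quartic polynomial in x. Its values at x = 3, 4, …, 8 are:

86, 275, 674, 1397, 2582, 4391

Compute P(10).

Write P(x) = ax^4 + bx³ + cx² + dx + e; the 6 given values yield a linear system in the 5 coefficients.
Solving, P(x) = x^4 + x³ - 4x² + 5x - 1.
Then P(10) = 10649.

10649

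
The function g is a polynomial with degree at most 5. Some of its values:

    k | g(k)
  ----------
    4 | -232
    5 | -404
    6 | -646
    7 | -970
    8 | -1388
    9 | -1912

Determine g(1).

-16

First differences: -172, -242, -324, -418, -524. Second differences: -70, -82, -94, -106. Third differences: -12, -12, -12.
Level-3 differences are constant, so g has degree 3.
Fitting a degree-3 polynomial gives g(k) = -2k³ - 5k² - 5k - 4.
Then g(1) = -16.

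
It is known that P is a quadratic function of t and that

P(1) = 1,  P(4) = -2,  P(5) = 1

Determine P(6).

6

Write P(t) = at² + bt + c; the 3 given values yield a linear system in the 3 coefficients.
Solving, P(t) = t² - 6t + 6.
Then P(6) = 6.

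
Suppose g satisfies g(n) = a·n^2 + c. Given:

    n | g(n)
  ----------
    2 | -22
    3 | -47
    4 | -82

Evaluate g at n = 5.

From g(2) = -22 and g(3) = -47: 4a + c = -22 and 9a + c = -47.
Subtracting: 5a = -25, so a = -5; then c = -22 − (-5)·4 = -2.
So g(n) = -5n² − 2, and g(5) = -127.

-127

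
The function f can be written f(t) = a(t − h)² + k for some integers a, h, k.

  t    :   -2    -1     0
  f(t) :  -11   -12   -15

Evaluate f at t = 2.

First differences -1, -3; second difference -2 = 2a, so a = -1.
Expanding, the t-coefficient is −2ah = 2h; matching it to the data gives h = -2, and then k = -11.
So f(t) = -1(t + 2)² − 11.
f(2) = -1·4² − 11 = -27.

-27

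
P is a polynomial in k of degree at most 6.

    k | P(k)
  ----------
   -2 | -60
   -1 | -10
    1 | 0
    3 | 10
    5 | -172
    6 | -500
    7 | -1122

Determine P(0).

-2

Write P(k) = ak^6 + bk^5 + ck^4 + dk³ + ek² + pk + q; the 7 given values yield a linear system in the 7 coefficients.
Solving, the top 2 coefficients vanish, and P(k) = -k^4 + 4k³ - 2k² + k - 2.
Then P(0) = -2.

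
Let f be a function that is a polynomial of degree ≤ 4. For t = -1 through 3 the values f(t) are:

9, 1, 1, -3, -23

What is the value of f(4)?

Write f(t) = at^4 + bt³ + ct² + dt + e; the 5 given values yield a linear system in the 5 coefficients.
Solving, the leading coefficient vanishes, and f(t) = -2t³ + 4t² - 2t + 1.
Then f(4) = -71.

-71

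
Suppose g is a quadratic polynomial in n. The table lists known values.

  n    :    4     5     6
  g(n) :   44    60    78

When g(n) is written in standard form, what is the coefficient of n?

Write g(n) = an² + bn + c; the 3 given values yield a linear system in the 3 coefficients.
Solving, g(n) = n² + 7n.
The coefficient of n is 7.

7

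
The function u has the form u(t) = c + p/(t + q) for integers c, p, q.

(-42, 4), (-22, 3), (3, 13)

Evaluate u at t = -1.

(u(t) − c)(t + q) = p for each data point; the three points give a linear system in c and q, then p follows.
Solving: c = 5, q = 2, p = 40, so u(t) = 5 + 40/(t + 2).
Then u(-1) = 5 + 40/1 = 45.

45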